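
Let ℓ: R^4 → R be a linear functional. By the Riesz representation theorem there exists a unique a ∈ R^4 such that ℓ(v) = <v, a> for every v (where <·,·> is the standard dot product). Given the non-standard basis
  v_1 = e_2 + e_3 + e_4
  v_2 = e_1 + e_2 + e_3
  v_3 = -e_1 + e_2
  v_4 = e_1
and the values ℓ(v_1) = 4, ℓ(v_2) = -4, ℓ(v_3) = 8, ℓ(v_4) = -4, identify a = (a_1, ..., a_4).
a = (-4, 4, -4, 4)

Write a = (a_1, ..., a_4) in the standard basis. For each basis vector v_i, ℓ(v_i) = <v_i, a> is a linear equation in the a_j's. Collect the n equations into a matrix system V a = ℓ, where row i of V is v_i (expressed in the standard basis). Since V is invertible (lower-triangular with 1s on the diagonal, up to permutation), solve by back-substitution:
  V =
[[0, 1, 1, 1],
 [1, 1, 1, 0],
 [-1, 1, 0, 0],
 [1, 0, 0, 0]]
  V a = (4, -4, 8, -4)
Solving gives a = (-4, 4, -4, 4).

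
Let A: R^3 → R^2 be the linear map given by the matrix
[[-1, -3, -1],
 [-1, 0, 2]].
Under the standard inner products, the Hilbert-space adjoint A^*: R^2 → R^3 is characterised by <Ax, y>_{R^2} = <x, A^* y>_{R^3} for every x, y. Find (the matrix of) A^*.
A^* = A^T =
[[-1, -1],
 [-3, 0],
 [-1, 2]]

For real matrices with standard dot products, the defining identity <Ax, y> = <x, A^* y> gives (Ax)^T y = x^T (A^*) y, i.e. x^T A^T y = x^T (A^*) y. Since this holds for all x, y, we must have A^* = A^T. Therefore
A^* =
[[-1, -1],
 [-3, 0],
 [-1, 2]].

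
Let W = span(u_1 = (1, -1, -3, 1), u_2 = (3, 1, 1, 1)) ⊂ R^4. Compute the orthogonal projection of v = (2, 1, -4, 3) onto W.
proj_W(v) = (17/6, -5/6, -7/2, 11/6)

Set up U = [u_1 | ... | u_2] ∈ R^(4×2). The projector onto W = col(U) is P = U (U^T U)^(-1) U^T.
Compute U^T U =
  [12, 0]
  [0, 12],
and U^T v = (16, 6).
Solve U^T U · c = U^T v for the coefficients: c = (4/3, 1/2). The projection is proj_W(v) = U c.
Check: (v - proj_W(v)) · u_1 = 0  (should be 0).
Check: (v - proj_W(v)) · u_2 = 0  (should be 0).
Result: proj_W(v) = (17/6, -5/6, -7/2, 11/6).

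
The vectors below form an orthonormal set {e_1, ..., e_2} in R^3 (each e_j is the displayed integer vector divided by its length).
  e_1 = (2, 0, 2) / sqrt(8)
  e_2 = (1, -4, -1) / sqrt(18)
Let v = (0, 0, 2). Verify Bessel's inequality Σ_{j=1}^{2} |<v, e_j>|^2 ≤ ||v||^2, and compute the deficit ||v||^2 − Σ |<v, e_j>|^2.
Σ |<v, e_j>|^2 = 20/9; ||v||^2 = 4; deficit = 16/9

Write each e_j = u_j / sqrt(<u_j, u_j>) where u_j is the displayed integer vector. Then <v, e_j> = <v, u_j> / sqrt(<u_j, u_j>), so |<v, e_j>|^2 = <v, u_j>^2 / <u_j, u_j>.
Coefficients: <v, e_1> = 4/sqrt(8), <v, e_2> = -2/sqrt(18).
Square and sum: Σ |<v, e_j>|^2 = 20/9.
Compute ||v||^2 = v·v = 4.
Deficit = 4 − 20/9 = 16/9 ≥ 0, confirming Bessel's inequality. (The deficit equals ||v − Σ <v,e_j> e_j||^2, the squared distance from v to span{e_j}.)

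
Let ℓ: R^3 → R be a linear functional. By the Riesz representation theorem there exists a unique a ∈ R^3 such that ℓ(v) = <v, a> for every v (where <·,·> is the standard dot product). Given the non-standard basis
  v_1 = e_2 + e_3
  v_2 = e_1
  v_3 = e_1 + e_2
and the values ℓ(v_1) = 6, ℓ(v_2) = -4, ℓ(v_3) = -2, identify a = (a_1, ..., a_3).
a = (-4, 2, 4)

Write a = (a_1, ..., a_3) in the standard basis. For each basis vector v_i, ℓ(v_i) = <v_i, a> is a linear equation in the a_j's. Collect the n equations into a matrix system V a = ℓ, where row i of V is v_i (expressed in the standard basis). Since V is invertible (lower-triangular with 1s on the diagonal, up to permutation), solve by back-substitution:
  V =
[[0, 1, 1],
 [1, 0, 0],
 [1, 1, 0]]
  V a = (6, -4, -2)
Solving gives a = (-4, 2, 4).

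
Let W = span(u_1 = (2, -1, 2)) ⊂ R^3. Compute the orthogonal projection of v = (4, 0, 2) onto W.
proj_W(v) = (8/3, -4/3, 8/3)

Set up U = [u_1 | ... | u_1] ∈ R^(3×1). The projector onto W = col(U) is P = U (U^T U)^(-1) U^T.
Compute U^T U =
  [9],
and U^T v = (12).
Solve U^T U · c = U^T v for the coefficients: c = (4/3). The projection is proj_W(v) = U c.
Check: (v - proj_W(v)) · u_1 = 0  (should be 0).
Result: proj_W(v) = (8/3, -4/3, 8/3).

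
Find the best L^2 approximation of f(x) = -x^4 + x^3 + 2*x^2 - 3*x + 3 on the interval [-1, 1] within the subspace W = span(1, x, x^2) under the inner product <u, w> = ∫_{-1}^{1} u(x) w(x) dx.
g(x) = 8*x^2/7 - 12*x/5 + 108/35

The best approximation g ∈ W is the orthogonal projection of f onto W. Writing g = a_0 + a_1 x + a_2 x^2, the coefficients solve the normal equations G · a = b where
  G_{ij} = <φ_i, φ_j> and b_i = <f, φ_i>, with φ_0 = 1, φ_1 = x, φ_2 = x^2.
G =
  [2, 0, 2/3]
  [0, 2/3, 0]
  [2/3, 0, 2/5],
b = (104/15, -8/5, 88/35).
Solving gives a_0 = 108/35, a_1 = -12/5, a_2 = 8/7, so
  g(x) = 8*x^2/7 - 12*x/5 + 108/35.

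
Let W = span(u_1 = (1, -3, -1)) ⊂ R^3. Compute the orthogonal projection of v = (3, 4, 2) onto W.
proj_W(v) = (-1, 3, 1)

Set up U = [u_1 | ... | u_1] ∈ R^(3×1). The projector onto W = col(U) is P = U (U^T U)^(-1) U^T.
Compute U^T U =
  [11],
and U^T v = (-11).
Solve U^T U · c = U^T v for the coefficients: c = (-1). The projection is proj_W(v) = U c.
Check: (v - proj_W(v)) · u_1 = 0  (should be 0).
Result: proj_W(v) = (-1, 3, 1).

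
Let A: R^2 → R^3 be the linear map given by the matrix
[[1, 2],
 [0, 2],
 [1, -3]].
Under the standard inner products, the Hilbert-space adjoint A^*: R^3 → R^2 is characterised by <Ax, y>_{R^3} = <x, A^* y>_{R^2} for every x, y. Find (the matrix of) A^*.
A^* = A^T =
[[1, 0, 1],
 [2, 2, -3]]

For real matrices with standard dot products, the defining identity <Ax, y> = <x, A^* y> gives (Ax)^T y = x^T (A^*) y, i.e. x^T A^T y = x^T (A^*) y. Since this holds for all x, y, we must have A^* = A^T. Therefore
A^* =
[[1, 0, 1],
 [2, 2, -3]].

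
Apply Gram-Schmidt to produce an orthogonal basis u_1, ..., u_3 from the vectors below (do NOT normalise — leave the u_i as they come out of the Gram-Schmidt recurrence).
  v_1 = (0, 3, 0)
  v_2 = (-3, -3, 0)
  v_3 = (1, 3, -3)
Orthogonal basis:
  u_1 = (0, 3, 0)
  u_2 = (-3, 0, 0)
  u_3 = (0, 0, -3)

Apply the Gram-Schmidt recurrence
  u_1 = v_1
  u_i = v_i − Σ_{j<i} ((v_i · u_j) / (u_j · u_j)) · u_j.

Step by step this gives:
  u_1 = (0, 3, 0)
  u_2 = (-3, 0, 0)
  u_3 = (0, 0, -3)

Orthogonality check:
  u_2 · u_1 = 0 (should be 0)
  u_3 · u_1 = 0 (should be 0)
  u_3 · u_2 = 0 (should be 0)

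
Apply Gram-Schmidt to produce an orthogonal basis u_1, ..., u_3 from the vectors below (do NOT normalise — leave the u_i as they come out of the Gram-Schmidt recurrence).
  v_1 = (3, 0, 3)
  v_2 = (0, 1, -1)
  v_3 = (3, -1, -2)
Orthogonal basis:
  u_1 = (3, 0, 3)
  u_2 = (1/2, 1, -1/2)
  u_3 = (2, -2, -2)

Apply the Gram-Schmidt recurrence
  u_1 = v_1
  u_i = v_i − Σ_{j<i} ((v_i · u_j) / (u_j · u_j)) · u_j.

Step by step this gives:
  u_1 = (3, 0, 3)
  u_2 = (1/2, 1, -1/2)
  u_3 = (2, -2, -2)

Orthogonality check:
  u_2 · u_1 = 0 (should be 0)
  u_3 · u_1 = 0 (should be 0)
  u_3 · u_2 = 0 (should be 0)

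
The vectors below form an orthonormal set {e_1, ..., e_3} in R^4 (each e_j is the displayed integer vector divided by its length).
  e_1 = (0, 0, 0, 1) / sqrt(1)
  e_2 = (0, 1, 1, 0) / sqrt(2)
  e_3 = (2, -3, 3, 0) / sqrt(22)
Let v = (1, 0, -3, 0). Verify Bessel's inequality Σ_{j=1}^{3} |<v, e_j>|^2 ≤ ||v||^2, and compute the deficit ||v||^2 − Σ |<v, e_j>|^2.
Σ |<v, e_j>|^2 = 74/11; ||v||^2 = 10; deficit = 36/11

Write each e_j = u_j / sqrt(<u_j, u_j>) where u_j is the displayed integer vector. Then <v, e_j> = <v, u_j> / sqrt(<u_j, u_j>), so |<v, e_j>|^2 = <v, u_j>^2 / <u_j, u_j>.
Coefficients: <v, e_1> = 0/sqrt(1), <v, e_2> = -3/sqrt(2), <v, e_3> = -7/sqrt(22).
Square and sum: Σ |<v, e_j>|^2 = 74/11.
Compute ||v||^2 = v·v = 10.
Deficit = 10 − 74/11 = 36/11 ≥ 0, confirming Bessel's inequality. (The deficit equals ||v − Σ <v,e_j> e_j||^2, the squared distance from v to span{e_j}.)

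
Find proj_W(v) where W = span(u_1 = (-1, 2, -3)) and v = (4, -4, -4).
proj_W(v) = (0, 0, 0)

Set up U = [u_1 | ... | u_1] ∈ R^(3×1). The projector onto W = col(U) is P = U (U^T U)^(-1) U^T.
Compute U^T U =
  [14],
and U^T v = (0).
Solve U^T U · c = U^T v for the coefficients: c = (0). The projection is proj_W(v) = U c.
Check: (v - proj_W(v)) · u_1 = 0  (should be 0).
Result: proj_W(v) = (0, 0, 0).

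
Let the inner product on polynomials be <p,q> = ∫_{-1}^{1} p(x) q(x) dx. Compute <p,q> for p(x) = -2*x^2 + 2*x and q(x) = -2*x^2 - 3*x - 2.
<p,q> = 4/15

Expand the product: p(x)·q(x) = 4*x^4 + 2*x^3 - 2*x^2 - 4*x.
∫_{-1}^{1} of each monomial x^k gives [2/(k+1) if k even, 0 if k odd]. Integrating term-by-term (or equivalently evaluating the antiderivative F(x) = 4*x^5/5 + x^4/2 - 2*x^3/3 - 2*x^2 at the endpoints):
  F(1) − F(−1) = -41/30 − (-49/30) = 4/15.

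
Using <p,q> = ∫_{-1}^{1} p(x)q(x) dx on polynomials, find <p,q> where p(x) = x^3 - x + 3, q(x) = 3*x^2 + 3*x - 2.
<p,q> = -34/5

Expand the product: p(x)·q(x) = 3*x^5 + 3*x^4 - 5*x^3 + 6*x^2 + 11*x - 6.
∫_{-1}^{1} of each monomial x^k gives [2/(k+1) if k even, 0 if k odd]. Integrating term-by-term (or equivalently evaluating the antiderivative F(x) = x^6/2 + 3*x^5/5 - 5*x^4/4 + 2*x^3 + 11*x^2/2 - 6*x at the endpoints):
  F(1) − F(−1) = 27/20 − (163/20) = -34/5.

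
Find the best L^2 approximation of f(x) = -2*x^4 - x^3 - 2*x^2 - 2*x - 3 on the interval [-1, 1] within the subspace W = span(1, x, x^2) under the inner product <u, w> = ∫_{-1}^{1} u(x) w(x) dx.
g(x) = -26*x^2/7 - 13*x/5 - 99/35

The best approximation g ∈ W is the orthogonal projection of f onto W. Writing g = a_0 + a_1 x + a_2 x^2, the coefficients solve the normal equations G · a = b where
  G_{ij} = <φ_i, φ_j> and b_i = <f, φ_i>, with φ_0 = 1, φ_1 = x, φ_2 = x^2.
G =
  [2, 0, 2/3]
  [0, 2/3, 0]
  [2/3, 0, 2/5],
b = (-122/15, -26/15, -118/35).
Solving gives a_0 = -99/35, a_1 = -13/5, a_2 = -26/7, so
  g(x) = -26*x^2/7 - 13*x/5 - 99/35.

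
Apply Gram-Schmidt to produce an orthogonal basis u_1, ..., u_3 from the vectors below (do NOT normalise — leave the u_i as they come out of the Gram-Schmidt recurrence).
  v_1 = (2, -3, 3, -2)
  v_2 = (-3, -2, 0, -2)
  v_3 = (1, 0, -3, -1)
Orthogonal basis:
  u_1 = (2, -3, 3, -2)
  u_2 = (-43/13, -20/13, -6/13, -22/13)
  u_3 = (95/71, -85/142, -345/142, -100/71)

Apply the Gram-Schmidt recurrence
  u_1 = v_1
  u_i = v_i − Σ_{j<i} ((v_i · u_j) / (u_j · u_j)) · u_j.

Step by step this gives:
  u_1 = (2, -3, 3, -2)
  u_2 = (-43/13, -20/13, -6/13, -22/13)
  u_3 = (95/71, -85/142, -345/142, -100/71)

Orthogonality check:
  u_2 · u_1 = 0 (should be 0)
  u_3 · u_1 = 0 (should be 0)
  u_3 · u_2 = 0 (should be 0)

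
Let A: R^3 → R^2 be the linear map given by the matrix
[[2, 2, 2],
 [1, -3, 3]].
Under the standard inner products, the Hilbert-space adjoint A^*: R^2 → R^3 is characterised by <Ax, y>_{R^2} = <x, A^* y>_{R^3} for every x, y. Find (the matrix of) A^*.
A^* = A^T =
[[2, 1],
 [2, -3],
 [2, 3]]

For real matrices with standard dot products, the defining identity <Ax, y> = <x, A^* y> gives (Ax)^T y = x^T (A^*) y, i.e. x^T A^T y = x^T (A^*) y. Since this holds for all x, y, we must have A^* = A^T. Therefore
A^* =
[[2, 1],
 [2, -3],
 [2, 3]].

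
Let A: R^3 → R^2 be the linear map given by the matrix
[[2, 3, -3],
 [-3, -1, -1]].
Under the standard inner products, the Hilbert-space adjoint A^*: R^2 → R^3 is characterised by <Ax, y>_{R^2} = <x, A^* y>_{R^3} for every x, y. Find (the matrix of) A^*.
A^* = A^T =
[[2, -3],
 [3, -1],
 [-3, -1]]

For real matrices with standard dot products, the defining identity <Ax, y> = <x, A^* y> gives (Ax)^T y = x^T (A^*) y, i.e. x^T A^T y = x^T (A^*) y. Since this holds for all x, y, we must have A^* = A^T. Therefore
A^* =
[[2, -3],
 [3, -1],
 [-3, -1]].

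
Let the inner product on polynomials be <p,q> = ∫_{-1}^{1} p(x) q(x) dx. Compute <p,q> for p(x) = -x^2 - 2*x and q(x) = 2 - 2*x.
<p,q> = 4/3

Expand the product: p(x)·q(x) = 2*x^3 + 2*x^2 - 4*x.
∫_{-1}^{1} of each monomial x^k gives [2/(k+1) if k even, 0 if k odd]. Integrating term-by-term (or equivalently evaluating the antiderivative F(x) = x^4/2 + 2*x^3/3 - 2*x^2 at the endpoints):
  F(1) − F(−1) = -5/6 − (-13/6) = 4/3.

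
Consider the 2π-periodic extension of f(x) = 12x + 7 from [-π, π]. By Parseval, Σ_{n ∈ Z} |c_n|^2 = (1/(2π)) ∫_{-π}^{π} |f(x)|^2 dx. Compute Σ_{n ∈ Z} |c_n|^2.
Σ |c_n|^2 = 48π^2 + 49

Expand and integrate term by term over [-π, π]:
  ∫ (12x)^2 dx = 144·(2π^3/3); ∫ 2·12·(7)·x dx = 0 (odd integrand); ∫ 7^2 dx = 49·2π.
So (1/(2π)) ∫_{-π}^{π} (12x + 7)^2 dx = 144π^2/3 + 49 = 48π^2 + 49.
Parseval ⇒ Σ |c_n|^2 = 48π^2 + 49.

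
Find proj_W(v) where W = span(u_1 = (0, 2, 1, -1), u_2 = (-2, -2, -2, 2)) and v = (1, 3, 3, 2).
proj_W(v) = (1/4, 9/4, 5/4, -5/4)

Set up U = [u_1 | ... | u_2] ∈ R^(4×2). The projector onto W = col(U) is P = U (U^T U)^(-1) U^T.
Compute U^T U =
  [6, -8]
  [-8, 16],
and U^T v = (7, -10).
Solve U^T U · c = U^T v for the coefficients: c = (1, -1/8). The projection is proj_W(v) = U c.
Check: (v - proj_W(v)) · u_1 = 0  (should be 0).
Check: (v - proj_W(v)) · u_2 = 0  (should be 0).
Result: proj_W(v) = (1/4, 9/4, 5/4, -5/4).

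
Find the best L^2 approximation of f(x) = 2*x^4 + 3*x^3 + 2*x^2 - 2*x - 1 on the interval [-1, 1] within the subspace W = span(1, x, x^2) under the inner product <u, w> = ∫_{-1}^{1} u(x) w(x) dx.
g(x) = 26*x^2/7 - x/5 - 41/35

The best approximation g ∈ W is the orthogonal projection of f onto W. Writing g = a_0 + a_1 x + a_2 x^2, the coefficients solve the normal equations G · a = b where
  G_{ij} = <φ_i, φ_j> and b_i = <f, φ_i>, with φ_0 = 1, φ_1 = x, φ_2 = x^2.
G =
  [2, 0, 2/3]
  [0, 2/3, 0]
  [2/3, 0, 2/5],
b = (2/15, -2/15, 74/105).
Solving gives a_0 = -41/35, a_1 = -1/5, a_2 = 26/7, so
  g(x) = 26*x^2/7 - x/5 - 41/35.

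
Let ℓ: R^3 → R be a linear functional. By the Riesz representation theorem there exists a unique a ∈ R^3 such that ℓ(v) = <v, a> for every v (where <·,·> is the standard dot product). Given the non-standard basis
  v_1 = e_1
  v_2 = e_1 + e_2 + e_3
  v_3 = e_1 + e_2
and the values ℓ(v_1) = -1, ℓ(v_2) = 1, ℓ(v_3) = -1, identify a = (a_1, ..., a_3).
a = (-1, 0, 2)

Write a = (a_1, ..., a_3) in the standard basis. For each basis vector v_i, ℓ(v_i) = <v_i, a> is a linear equation in the a_j's. Collect the n equations into a matrix system V a = ℓ, where row i of V is v_i (expressed in the standard basis). Since V is invertible (lower-triangular with 1s on the diagonal, up to permutation), solve by back-substitution:
  V =
[[1, 0, 0],
 [1, 1, 1],
 [1, 1, 0]]
  V a = (-1, 1, -1)
Solving gives a = (-1, 0, 2).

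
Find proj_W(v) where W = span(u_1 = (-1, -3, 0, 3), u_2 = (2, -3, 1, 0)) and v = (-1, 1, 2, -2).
proj_W(v) = (89/217, 276/217, -1/217, -39/31)

Set up U = [u_1 | ... | u_2] ∈ R^(4×2). The projector onto W = col(U) is P = U (U^T U)^(-1) U^T.
Compute U^T U =
  [19, 7]
  [7, 14],
and U^T v = (-8, -3).
Solve U^T U · c = U^T v for the coefficients: c = (-13/31, -1/217). The projection is proj_W(v) = U c.
Check: (v - proj_W(v)) · u_1 = 0  (should be 0).
Check: (v - proj_W(v)) · u_2 = 0  (should be 0).
Result: proj_W(v) = (89/217, 276/217, -1/217, -39/31).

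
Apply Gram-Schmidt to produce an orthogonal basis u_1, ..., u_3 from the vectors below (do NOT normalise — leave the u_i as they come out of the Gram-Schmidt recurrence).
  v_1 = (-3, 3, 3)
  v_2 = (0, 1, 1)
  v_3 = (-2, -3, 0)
Orthogonal basis:
  u_1 = (-3, 3, 3)
  u_2 = (2/3, 1/3, 1/3)
  u_3 = (0, -3/2, 3/2)

Apply the Gram-Schmidt recurrence
  u_1 = v_1
  u_i = v_i − Σ_{j<i} ((v_i · u_j) / (u_j · u_j)) · u_j.

Step by step this gives:
  u_1 = (-3, 3, 3)
  u_2 = (2/3, 1/3, 1/3)
  u_3 = (0, -3/2, 3/2)

Orthogonality check:
  u_2 · u_1 = 0 (should be 0)
  u_3 · u_1 = 0 (should be 0)
  u_3 · u_2 = 0 (should be 0)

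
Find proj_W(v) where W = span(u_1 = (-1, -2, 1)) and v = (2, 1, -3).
proj_W(v) = (7/6, 7/3, -7/6)

Set up U = [u_1 | ... | u_1] ∈ R^(3×1). The projector onto W = col(U) is P = U (U^T U)^(-1) U^T.
Compute U^T U =
  [6],
and U^T v = (-7).
Solve U^T U · c = U^T v for the coefficients: c = (-7/6). The projection is proj_W(v) = U c.
Check: (v - proj_W(v)) · u_1 = 0  (should be 0).
Result: proj_W(v) = (7/6, 7/3, -7/6).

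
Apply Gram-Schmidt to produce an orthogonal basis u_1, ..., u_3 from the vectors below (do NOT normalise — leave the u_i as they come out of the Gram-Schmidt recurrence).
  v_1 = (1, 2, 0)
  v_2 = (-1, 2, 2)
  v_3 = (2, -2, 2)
Orthogonal basis:
  u_1 = (1, 2, 0)
  u_2 = (-8/5, 4/5, 2)
  u_3 = (20/9, -10/9, 20/9)

Apply the Gram-Schmidt recurrence
  u_1 = v_1
  u_i = v_i − Σ_{j<i} ((v_i · u_j) / (u_j · u_j)) · u_j.

Step by step this gives:
  u_1 = (1, 2, 0)
  u_2 = (-8/5, 4/5, 2)
  u_3 = (20/9, -10/9, 20/9)

Orthogonality check:
  u_2 · u_1 = 0 (should be 0)
  u_3 · u_1 = 0 (should be 0)
  u_3 · u_2 = 0 (should be 0)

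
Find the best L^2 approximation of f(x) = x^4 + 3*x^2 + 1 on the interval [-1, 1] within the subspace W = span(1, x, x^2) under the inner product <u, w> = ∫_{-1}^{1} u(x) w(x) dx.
g(x) = 27*x^2/7 + 32/35

The best approximation g ∈ W is the orthogonal projection of f onto W. Writing g = a_0 + a_1 x + a_2 x^2, the coefficients solve the normal equations G · a = b where
  G_{ij} = <φ_i, φ_j> and b_i = <f, φ_i>, with φ_0 = 1, φ_1 = x, φ_2 = x^2.
G =
  [2, 0, 2/3]
  [0, 2/3, 0]
  [2/3, 0, 2/5],
b = (22/5, 0, 226/105).
Solving gives a_0 = 32/35, a_1 = 0, a_2 = 27/7, so
  g(x) = 27*x^2/7 + 32/35.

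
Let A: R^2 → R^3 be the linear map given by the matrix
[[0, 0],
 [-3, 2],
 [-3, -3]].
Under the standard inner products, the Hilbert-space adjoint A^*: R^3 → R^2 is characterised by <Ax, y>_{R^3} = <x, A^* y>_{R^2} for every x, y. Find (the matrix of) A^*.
A^* = A^T =
[[0, -3, -3],
 [0, 2, -3]]

For real matrices with standard dot products, the defining identity <Ax, y> = <x, A^* y> gives (Ax)^T y = x^T (A^*) y, i.e. x^T A^T y = x^T (A^*) y. Since this holds for all x, y, we must have A^* = A^T. Therefore
A^* =
[[0, -3, -3],
 [0, 2, -3]].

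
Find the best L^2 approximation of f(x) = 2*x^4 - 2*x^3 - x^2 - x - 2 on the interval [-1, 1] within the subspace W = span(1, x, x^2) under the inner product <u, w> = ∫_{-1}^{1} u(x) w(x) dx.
g(x) = 5*x^2/7 - 11*x/5 - 76/35

The best approximation g ∈ W is the orthogonal projection of f onto W. Writing g = a_0 + a_1 x + a_2 x^2, the coefficients solve the normal equations G · a = b where
  G_{ij} = <φ_i, φ_j> and b_i = <f, φ_i>, with φ_0 = 1, φ_1 = x, φ_2 = x^2.
G =
  [2, 0, 2/3]
  [0, 2/3, 0]
  [2/3, 0, 2/5],
b = (-58/15, -22/15, -122/105).
Solving gives a_0 = -76/35, a_1 = -11/5, a_2 = 5/7, so
  g(x) = 5*x^2/7 - 11*x/5 - 76/35.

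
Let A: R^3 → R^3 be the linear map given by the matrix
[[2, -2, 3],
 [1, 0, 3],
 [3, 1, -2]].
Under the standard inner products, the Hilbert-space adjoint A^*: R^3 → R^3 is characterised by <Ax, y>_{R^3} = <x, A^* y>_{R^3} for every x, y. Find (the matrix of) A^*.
A^* = A^T =
[[2, 1, 3],
 [-2, 0, 1],
 [3, 3, -2]]

For real matrices with standard dot products, the defining identity <Ax, y> = <x, A^* y> gives (Ax)^T y = x^T (A^*) y, i.e. x^T A^T y = x^T (A^*) y. Since this holds for all x, y, we must have A^* = A^T. Therefore
A^* =
[[2, 1, 3],
 [-2, 0, 1],
 [3, 3, -2]].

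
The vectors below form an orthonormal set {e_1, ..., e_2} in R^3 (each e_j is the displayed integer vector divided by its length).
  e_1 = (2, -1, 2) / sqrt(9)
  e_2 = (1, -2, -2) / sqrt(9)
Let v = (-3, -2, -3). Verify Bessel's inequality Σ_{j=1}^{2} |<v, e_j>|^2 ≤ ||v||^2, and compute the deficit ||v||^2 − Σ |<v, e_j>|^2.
Σ |<v, e_j>|^2 = 149/9; ||v||^2 = 22; deficit = 49/9

Write each e_j = u_j / sqrt(<u_j, u_j>) where u_j is the displayed integer vector. Then <v, e_j> = <v, u_j> / sqrt(<u_j, u_j>), so |<v, e_j>|^2 = <v, u_j>^2 / <u_j, u_j>.
Coefficients: <v, e_1> = -10/sqrt(9), <v, e_2> = 7/sqrt(9).
Square and sum: Σ |<v, e_j>|^2 = 149/9.
Compute ||v||^2 = v·v = 22.
Deficit = 22 − 149/9 = 49/9 ≥ 0, confirming Bessel's inequality. (The deficit equals ||v − Σ <v,e_j> e_j||^2, the squared distance from v to span{e_j}.)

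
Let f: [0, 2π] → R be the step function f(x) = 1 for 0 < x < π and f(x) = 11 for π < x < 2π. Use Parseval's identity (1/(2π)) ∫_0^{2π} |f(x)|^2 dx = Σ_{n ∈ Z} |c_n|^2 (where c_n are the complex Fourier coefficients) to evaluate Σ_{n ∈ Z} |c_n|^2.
Σ |c_n|^2 = 61

Parseval equates the L^2 energy of f (normalised by 1/(2π)) with the ℓ^2 sum of its Fourier coefficients: (1/(2π)) ∫_0^{2π} |f|^2 = Σ |c_n|^2.
Compute the left side: (1/(2π)) [∫_0^π 1^2 dx + ∫_π^{2π} 11^2 dx] = (1/(2π)) · (1π + 121π) = (1 + 121)/2 = 61.
So Σ_{n ∈ Z} |c_n|^2 = 61.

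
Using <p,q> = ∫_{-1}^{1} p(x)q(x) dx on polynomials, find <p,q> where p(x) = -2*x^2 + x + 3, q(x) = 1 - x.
<p,q> = 4

Expand the product: p(x)·q(x) = 2*x^3 - 3*x^2 - 2*x + 3.
∫_{-1}^{1} of each monomial x^k gives [2/(k+1) if k even, 0 if k odd]. Integrating term-by-term (or equivalently evaluating the antiderivative F(x) = x^4/2 - x^3 - x^2 + 3*x at the endpoints):
  F(1) − F(−1) = 3/2 − (-5/2) = 4.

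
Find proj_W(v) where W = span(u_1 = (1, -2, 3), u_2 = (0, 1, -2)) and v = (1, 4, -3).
proj_W(v) = (0, 2, -4)

Set up U = [u_1 | ... | u_2] ∈ R^(3×2). The projector onto W = col(U) is P = U (U^T U)^(-1) U^T.
Compute U^T U =
  [14, -8]
  [-8, 5],
and U^T v = (-16, 10).
Solve U^T U · c = U^T v for the coefficients: c = (0, 2). The projection is proj_W(v) = U c.
Check: (v - proj_W(v)) · u_1 = 0  (should be 0).
Check: (v - proj_W(v)) · u_2 = 0  (should be 0).
Result: proj_W(v) = (0, 2, -4).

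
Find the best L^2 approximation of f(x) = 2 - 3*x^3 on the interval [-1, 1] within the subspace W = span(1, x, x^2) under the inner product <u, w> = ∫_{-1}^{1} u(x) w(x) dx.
g(x) = 2 - 9*x/5

The best approximation g ∈ W is the orthogonal projection of f onto W. Writing g = a_0 + a_1 x + a_2 x^2, the coefficients solve the normal equations G · a = b where
  G_{ij} = <φ_i, φ_j> and b_i = <f, φ_i>, with φ_0 = 1, φ_1 = x, φ_2 = x^2.
G =
  [2, 0, 2/3]
  [0, 2/3, 0]
  [2/3, 0, 2/5],
b = (4, -6/5, 4/3).
Solving gives a_0 = 2, a_1 = -9/5, a_2 = 0, so
  g(x) = 2 - 9*x/5.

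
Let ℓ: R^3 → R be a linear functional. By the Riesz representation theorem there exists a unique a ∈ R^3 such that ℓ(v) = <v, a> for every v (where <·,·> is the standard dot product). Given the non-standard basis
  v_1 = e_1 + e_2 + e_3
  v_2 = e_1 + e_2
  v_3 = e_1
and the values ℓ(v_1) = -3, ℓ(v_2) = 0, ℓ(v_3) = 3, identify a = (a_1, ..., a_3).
a = (3, -3, -3)

Write a = (a_1, ..., a_3) in the standard basis. For each basis vector v_i, ℓ(v_i) = <v_i, a> is a linear equation in the a_j's. Collect the n equations into a matrix system V a = ℓ, where row i of V is v_i (expressed in the standard basis). Since V is invertible (lower-triangular with 1s on the diagonal, up to permutation), solve by back-substitution:
  V =
[[1, 1, 1],
 [1, 1, 0],
 [1, 0, 0]]
  V a = (-3, 0, 3)
Solving gives a = (3, -3, -3).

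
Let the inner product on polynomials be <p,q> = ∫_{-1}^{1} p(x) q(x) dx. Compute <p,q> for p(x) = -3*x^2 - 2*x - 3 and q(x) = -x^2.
<p,q> = 16/5

Expand the product: p(x)·q(x) = 3*x^4 + 2*x^3 + 3*x^2.
∫_{-1}^{1} of each monomial x^k gives [2/(k+1) if k even, 0 if k odd]. Integrating term-by-term (or equivalently evaluating the antiderivative F(x) = 3*x^5/5 + x^4/2 + x^3 at the endpoints):
  F(1) − F(−1) = 21/10 − (-11/10) = 16/5.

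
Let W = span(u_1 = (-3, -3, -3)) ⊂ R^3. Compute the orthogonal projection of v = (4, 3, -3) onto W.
proj_W(v) = (4/3, 4/3, 4/3)

Set up U = [u_1 | ... | u_1] ∈ R^(3×1). The projector onto W = col(U) is P = U (U^T U)^(-1) U^T.
Compute U^T U =
  [27],
and U^T v = (-12).
Solve U^T U · c = U^T v for the coefficients: c = (-4/9). The projection is proj_W(v) = U c.
Check: (v - proj_W(v)) · u_1 = 0  (should be 0).
Result: proj_W(v) = (4/3, 4/3, 4/3).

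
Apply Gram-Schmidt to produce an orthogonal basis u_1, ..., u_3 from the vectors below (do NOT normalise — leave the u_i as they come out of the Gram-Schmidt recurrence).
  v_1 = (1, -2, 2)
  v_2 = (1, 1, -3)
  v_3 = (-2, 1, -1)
Orthogonal basis:
  u_1 = (1, -2, 2)
  u_2 = (16/9, -5/9, -13/9)
  u_3 = (-12/25, -3/5, -9/25)

Apply the Gram-Schmidt recurrence
  u_1 = v_1
  u_i = v_i − Σ_{j<i} ((v_i · u_j) / (u_j · u_j)) · u_j.

Step by step this gives:
  u_1 = (1, -2, 2)
  u_2 = (16/9, -5/9, -13/9)
  u_3 = (-12/25, -3/5, -9/25)

Orthogonality check:
  u_2 · u_1 = 0 (should be 0)
  u_3 · u_1 = 0 (should be 0)
  u_3 · u_2 = 0 (should be 0)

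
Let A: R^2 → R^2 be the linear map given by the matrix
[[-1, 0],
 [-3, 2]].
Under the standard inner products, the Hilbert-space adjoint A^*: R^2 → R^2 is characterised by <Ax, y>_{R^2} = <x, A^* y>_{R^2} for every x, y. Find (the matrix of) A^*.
A^* = A^T =
[[-1, -3],
 [0, 2]]

For real matrices with standard dot products, the defining identity <Ax, y> = <x, A^* y> gives (Ax)^T y = x^T (A^*) y, i.e. x^T A^T y = x^T (A^*) y. Since this holds for all x, y, we must have A^* = A^T. Therefore
A^* =
[[-1, -3],
 [0, 2]].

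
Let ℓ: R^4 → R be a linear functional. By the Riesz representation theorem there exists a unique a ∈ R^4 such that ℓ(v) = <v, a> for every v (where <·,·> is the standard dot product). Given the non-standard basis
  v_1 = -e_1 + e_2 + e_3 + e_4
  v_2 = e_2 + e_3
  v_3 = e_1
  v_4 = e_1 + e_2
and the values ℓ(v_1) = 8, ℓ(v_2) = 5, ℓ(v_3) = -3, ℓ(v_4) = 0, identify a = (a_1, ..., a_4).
a = (-3, 3, 2, 0)

Write a = (a_1, ..., a_4) in the standard basis. For each basis vector v_i, ℓ(v_i) = <v_i, a> is a linear equation in the a_j's. Collect the n equations into a matrix system V a = ℓ, where row i of V is v_i (expressed in the standard basis). Since V is invertible (lower-triangular with 1s on the diagonal, up to permutation), solve by back-substitution:
  V =
[[-1, 1, 1, 1],
 [0, 1, 1, 0],
 [1, 0, 0, 0],
 [1, 1, 0, 0]]
  V a = (8, 5, -3, 0)
Solving gives a = (-3, 3, 2, 0).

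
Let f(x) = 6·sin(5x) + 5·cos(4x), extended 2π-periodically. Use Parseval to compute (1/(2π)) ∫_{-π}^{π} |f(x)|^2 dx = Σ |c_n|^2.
Σ |c_n|^2 = 61/2

Expand |f|^2 and use orthogonality of {sin(nx), cos(mx)} on [-π, π]:
  ∫_{-π}^{π} sin(nx)^2 dx = π, ∫ cos(mx)^2 dx = π, and cross terms integrate to 0.
So ∫_{-π}^{π} f(x)^2 dx = 6^2 · π + 5^2 · π = (36 + 25)π.
Divide by 2π: (36 + 25)/2 = 61/2.
By Parseval, this equals Σ |c_n|^2.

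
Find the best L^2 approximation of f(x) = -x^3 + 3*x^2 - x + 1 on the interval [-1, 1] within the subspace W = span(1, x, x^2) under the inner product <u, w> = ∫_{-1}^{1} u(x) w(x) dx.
g(x) = 3*x^2 - 8*x/5 + 1

The best approximation g ∈ W is the orthogonal projection of f onto W. Writing g = a_0 + a_1 x + a_2 x^2, the coefficients solve the normal equations G · a = b where
  G_{ij} = <φ_i, φ_j> and b_i = <f, φ_i>, with φ_0 = 1, φ_1 = x, φ_2 = x^2.
G =
  [2, 0, 2/3]
  [0, 2/3, 0]
  [2/3, 0, 2/5],
b = (4, -16/15, 28/15).
Solving gives a_0 = 1, a_1 = -8/5, a_2 = 3, so
  g(x) = 3*x^2 - 8*x/5 + 1.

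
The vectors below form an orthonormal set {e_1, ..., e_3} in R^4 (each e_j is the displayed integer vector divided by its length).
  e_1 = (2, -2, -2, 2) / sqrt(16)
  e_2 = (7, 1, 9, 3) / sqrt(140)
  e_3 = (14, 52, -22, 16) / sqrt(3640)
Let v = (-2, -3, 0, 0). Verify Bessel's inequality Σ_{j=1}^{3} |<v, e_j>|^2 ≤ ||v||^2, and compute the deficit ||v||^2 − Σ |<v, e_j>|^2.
Σ |<v, e_j>|^2 = 151/13; ||v||^2 = 13; deficit = 18/13

Write each e_j = u_j / sqrt(<u_j, u_j>) where u_j is the displayed integer vector. Then <v, e_j> = <v, u_j> / sqrt(<u_j, u_j>), so |<v, e_j>|^2 = <v, u_j>^2 / <u_j, u_j>.
Coefficients: <v, e_1> = 2/sqrt(16), <v, e_2> = -17/sqrt(140), <v, e_3> = -184/sqrt(3640).
Square and sum: Σ |<v, e_j>|^2 = 151/13.
Compute ||v||^2 = v·v = 13.
Deficit = 13 − 151/13 = 18/13 ≥ 0, confirming Bessel's inequality. (The deficit equals ||v − Σ <v,e_j> e_j||^2, the squared distance from v to span{e_j}.)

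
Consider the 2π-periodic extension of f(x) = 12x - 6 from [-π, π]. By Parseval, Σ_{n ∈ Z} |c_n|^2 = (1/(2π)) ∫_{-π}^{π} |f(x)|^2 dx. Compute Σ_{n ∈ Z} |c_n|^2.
Σ |c_n|^2 = 48π^2 + 36

Expand and integrate term by term over [-π, π]:
  ∫ (12x)^2 dx = 144·(2π^3/3); ∫ 2·12·(-6)·x dx = 0 (odd integrand); ∫ (-6)^2 dx = 36·2π.
So (1/(2π)) ∫_{-π}^{π} (12x - 6)^2 dx = 144π^2/3 + 36 = 48π^2 + 36.
Parseval ⇒ Σ |c_n|^2 = 48π^2 + 36.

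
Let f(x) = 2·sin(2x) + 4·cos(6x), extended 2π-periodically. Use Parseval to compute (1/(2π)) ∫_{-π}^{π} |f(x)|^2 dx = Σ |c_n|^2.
Σ |c_n|^2 = 10

Expand |f|^2 and use orthogonality of {sin(nx), cos(mx)} on [-π, π]:
  ∫_{-π}^{π} sin(nx)^2 dx = π, ∫ cos(mx)^2 dx = π, and cross terms integrate to 0.
So ∫_{-π}^{π} f(x)^2 dx = 2^2 · π + 4^2 · π = (4 + 16)π.
Divide by 2π: (4 + 16)/2 = 10.
By Parseval, this equals Σ |c_n|^2.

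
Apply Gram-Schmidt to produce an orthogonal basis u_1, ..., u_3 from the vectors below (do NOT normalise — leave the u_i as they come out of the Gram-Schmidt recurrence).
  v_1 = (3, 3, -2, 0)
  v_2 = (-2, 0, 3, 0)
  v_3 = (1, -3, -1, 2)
Orthogonal basis:
  u_1 = (3, 3, -2, 0)
  u_2 = (-4/11, 18/11, 21/11, 0)
  u_3 = (81/71, -45/71, 54/71, 2)

Apply the Gram-Schmidt recurrence
  u_1 = v_1
  u_i = v_i − Σ_{j<i} ((v_i · u_j) / (u_j · u_j)) · u_j.

Step by step this gives:
  u_1 = (3, 3, -2, 0)
  u_2 = (-4/11, 18/11, 21/11, 0)
  u_3 = (81/71, -45/71, 54/71, 2)

Orthogonality check:
  u_2 · u_1 = 0 (should be 0)
  u_3 · u_1 = 0 (should be 0)
  u_3 · u_2 = 0 (should be 0)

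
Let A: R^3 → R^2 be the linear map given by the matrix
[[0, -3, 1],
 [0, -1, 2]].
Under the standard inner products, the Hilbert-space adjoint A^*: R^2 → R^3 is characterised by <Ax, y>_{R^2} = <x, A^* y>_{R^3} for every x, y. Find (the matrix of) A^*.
A^* = A^T =
[[0, 0],
 [-3, -1],
 [1, 2]]

For real matrices with standard dot products, the defining identity <Ax, y> = <x, A^* y> gives (Ax)^T y = x^T (A^*) y, i.e. x^T A^T y = x^T (A^*) y. Since this holds for all x, y, we must have A^* = A^T. Therefore
A^* =
[[0, 0],
 [-3, -1],
 [1, 2]].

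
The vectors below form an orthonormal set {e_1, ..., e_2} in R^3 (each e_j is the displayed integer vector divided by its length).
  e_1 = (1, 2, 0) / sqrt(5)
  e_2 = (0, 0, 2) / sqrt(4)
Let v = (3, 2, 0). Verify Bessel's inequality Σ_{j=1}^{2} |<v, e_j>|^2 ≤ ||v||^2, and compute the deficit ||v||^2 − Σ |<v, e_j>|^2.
Σ |<v, e_j>|^2 = 49/5; ||v||^2 = 13; deficit = 16/5

Write each e_j = u_j / sqrt(<u_j, u_j>) where u_j is the displayed integer vector. Then <v, e_j> = <v, u_j> / sqrt(<u_j, u_j>), so |<v, e_j>|^2 = <v, u_j>^2 / <u_j, u_j>.
Coefficients: <v, e_1> = 7/sqrt(5), <v, e_2> = 0/sqrt(4).
Square and sum: Σ |<v, e_j>|^2 = 49/5.
Compute ||v||^2 = v·v = 13.
Deficit = 13 − 49/5 = 16/5 ≥ 0, confirming Bessel's inequality. (The deficit equals ||v − Σ <v,e_j> e_j||^2, the squared distance from v to span{e_j}.)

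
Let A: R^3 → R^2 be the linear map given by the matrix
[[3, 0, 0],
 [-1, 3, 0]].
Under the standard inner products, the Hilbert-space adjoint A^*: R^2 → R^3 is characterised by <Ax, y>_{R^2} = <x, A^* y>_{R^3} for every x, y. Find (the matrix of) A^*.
A^* = A^T =
[[3, -1],
 [0, 3],
 [0, 0]]

For real matrices with standard dot products, the defining identity <Ax, y> = <x, A^* y> gives (Ax)^T y = x^T (A^*) y, i.e. x^T A^T y = x^T (A^*) y. Since this holds for all x, y, we must have A^* = A^T. Therefore
A^* =
[[3, -1],
 [0, 3],
 [0, 0]].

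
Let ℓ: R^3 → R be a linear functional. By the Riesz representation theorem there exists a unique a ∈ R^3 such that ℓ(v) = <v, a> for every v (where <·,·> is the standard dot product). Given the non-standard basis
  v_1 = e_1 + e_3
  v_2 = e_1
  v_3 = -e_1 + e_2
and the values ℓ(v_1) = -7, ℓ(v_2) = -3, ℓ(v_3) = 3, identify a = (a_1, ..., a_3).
a = (-3, 0, -4)

Write a = (a_1, ..., a_3) in the standard basis. For each basis vector v_i, ℓ(v_i) = <v_i, a> is a linear equation in the a_j's. Collect the n equations into a matrix system V a = ℓ, where row i of V is v_i (expressed in the standard basis). Since V is invertible (lower-triangular with 1s on the diagonal, up to permutation), solve by back-substitution:
  V =
[[1, 0, 1],
 [1, 0, 0],
 [-1, 1, 0]]
  V a = (-7, -3, 3)
Solving gives a = (-3, 0, -4).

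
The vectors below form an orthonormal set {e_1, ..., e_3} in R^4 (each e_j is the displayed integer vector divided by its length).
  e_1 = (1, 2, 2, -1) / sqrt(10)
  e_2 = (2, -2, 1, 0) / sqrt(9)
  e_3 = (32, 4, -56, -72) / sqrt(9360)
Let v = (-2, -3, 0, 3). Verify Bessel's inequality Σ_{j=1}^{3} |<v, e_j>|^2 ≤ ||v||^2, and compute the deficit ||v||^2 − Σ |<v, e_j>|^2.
Σ |<v, e_j>|^2 = 563/26; ||v||^2 = 22; deficit = 9/26

Write each e_j = u_j / sqrt(<u_j, u_j>) where u_j is the displayed integer vector. Then <v, e_j> = <v, u_j> / sqrt(<u_j, u_j>), so |<v, e_j>|^2 = <v, u_j>^2 / <u_j, u_j>.
Coefficients: <v, e_1> = -11/sqrt(10), <v, e_2> = 2/sqrt(9), <v, e_3> = -292/sqrt(9360).
Square and sum: Σ |<v, e_j>|^2 = 563/26.
Compute ||v||^2 = v·v = 22.
Deficit = 22 − 563/26 = 9/26 ≥ 0, confirming Bessel's inequality. (The deficit equals ||v − Σ <v,e_j> e_j||^2, the squared distance from v to span{e_j}.)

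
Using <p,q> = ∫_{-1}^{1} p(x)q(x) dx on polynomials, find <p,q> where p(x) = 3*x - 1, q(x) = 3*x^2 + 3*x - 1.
<p,q> = 6

Expand the product: p(x)·q(x) = 9*x^3 + 6*x^2 - 6*x + 1.
∫_{-1}^{1} of each monomial x^k gives [2/(k+1) if k even, 0 if k odd]. Integrating term-by-term (or equivalently evaluating the antiderivative F(x) = 9*x^4/4 + 2*x^3 - 3*x^2 + x at the endpoints):
  F(1) − F(−1) = 9/4 − (-15/4) = 6.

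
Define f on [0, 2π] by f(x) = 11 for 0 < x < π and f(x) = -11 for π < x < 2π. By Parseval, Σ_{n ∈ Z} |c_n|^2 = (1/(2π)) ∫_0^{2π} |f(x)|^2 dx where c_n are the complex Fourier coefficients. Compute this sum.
Σ |c_n|^2 = 121

Parseval equates the L^2 energy of f (normalised by 1/(2π)) with the ℓ^2 sum of its Fourier coefficients: (1/(2π)) ∫_0^{2π} |f|^2 = Σ |c_n|^2.
Compute the left side: (1/(2π)) [∫_0^π 11^2 dx + ∫_π^{2π} (-11)^2 dx] = (1/(2π)) · (121π + 121π) = (121 + 121)/2 = 121.
So Σ_{n ∈ Z} |c_n|^2 = 121.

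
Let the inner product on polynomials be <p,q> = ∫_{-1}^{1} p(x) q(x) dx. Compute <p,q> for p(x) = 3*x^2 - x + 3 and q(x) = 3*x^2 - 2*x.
<p,q> = 164/15

Expand the product: p(x)·q(x) = 9*x^4 - 9*x^3 + 11*x^2 - 6*x.
∫_{-1}^{1} of each monomial x^k gives [2/(k+1) if k even, 0 if k odd]. Integrating term-by-term (or equivalently evaluating the antiderivative F(x) = 9*x^5/5 - 9*x^4/4 + 11*x^3/3 - 3*x^2 at the endpoints):
  F(1) − F(−1) = 13/60 − (-643/60) = 164/15.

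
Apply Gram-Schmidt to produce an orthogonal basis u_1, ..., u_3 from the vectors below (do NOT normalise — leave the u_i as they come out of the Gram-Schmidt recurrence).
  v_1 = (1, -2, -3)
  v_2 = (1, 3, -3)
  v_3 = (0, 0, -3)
Orthogonal basis:
  u_1 = (1, -2, -3)
  u_2 = (5/7, 25/7, -15/7)
  u_3 = (-9/10, 0, -3/10)

Apply the Gram-Schmidt recurrence
  u_1 = v_1
  u_i = v_i − Σ_{j<i} ((v_i · u_j) / (u_j · u_j)) · u_j.

Step by step this gives:
  u_1 = (1, -2, -3)
  u_2 = (5/7, 25/7, -15/7)
  u_3 = (-9/10, 0, -3/10)

Orthogonality check:
  u_2 · u_1 = 0 (should be 0)
  u_3 · u_1 = 0 (should be 0)
  u_3 · u_2 = 0 (should be 0)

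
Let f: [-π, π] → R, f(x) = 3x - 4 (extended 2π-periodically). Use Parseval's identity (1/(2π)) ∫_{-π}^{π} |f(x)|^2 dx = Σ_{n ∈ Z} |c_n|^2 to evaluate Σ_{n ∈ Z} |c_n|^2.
Σ |c_n|^2 = 3π^2 + 16

Expand and integrate term by term over [-π, π]:
  ∫ (3x)^2 dx = 9·(2π^3/3); ∫ 2·3·(-4)·x dx = 0 (odd integrand); ∫ (-4)^2 dx = 16·2π.
So (1/(2π)) ∫_{-π}^{π} (3x - 4)^2 dx = 9π^2/3 + 16 = 3π^2 + 16.
Parseval ⇒ Σ |c_n|^2 = 3π^2 + 16.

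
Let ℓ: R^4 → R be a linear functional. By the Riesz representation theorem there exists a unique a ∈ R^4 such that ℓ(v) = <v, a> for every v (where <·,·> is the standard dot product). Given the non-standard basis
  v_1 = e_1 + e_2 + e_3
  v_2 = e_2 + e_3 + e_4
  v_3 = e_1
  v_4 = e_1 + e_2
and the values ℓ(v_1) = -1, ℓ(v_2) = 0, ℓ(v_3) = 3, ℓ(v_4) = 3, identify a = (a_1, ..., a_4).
a = (3, 0, -4, 4)

Write a = (a_1, ..., a_4) in the standard basis. For each basis vector v_i, ℓ(v_i) = <v_i, a> is a linear equation in the a_j's. Collect the n equations into a matrix system V a = ℓ, where row i of V is v_i (expressed in the standard basis). Since V is invertible (lower-triangular with 1s on the diagonal, up to permutation), solve by back-substitution:
  V =
[[1, 1, 1, 0],
 [0, 1, 1, 1],
 [1, 0, 0, 0],
 [1, 1, 0, 0]]
  V a = (-1, 0, 3, 3)
Solving gives a = (3, 0, -4, 4).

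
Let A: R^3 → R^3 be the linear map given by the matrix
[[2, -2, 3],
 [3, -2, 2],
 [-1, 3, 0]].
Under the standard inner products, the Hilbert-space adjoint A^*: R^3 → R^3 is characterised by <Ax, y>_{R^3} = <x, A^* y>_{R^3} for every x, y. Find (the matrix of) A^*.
A^* = A^T =
[[2, 3, -1],
 [-2, -2, 3],
 [3, 2, 0]]

For real matrices with standard dot products, the defining identity <Ax, y> = <x, A^* y> gives (Ax)^T y = x^T (A^*) y, i.e. x^T A^T y = x^T (A^*) y. Since this holds for all x, y, we must have A^* = A^T. Therefore
A^* =
[[2, 3, -1],
 [-2, -2, 3],
 [3, 2, 0]].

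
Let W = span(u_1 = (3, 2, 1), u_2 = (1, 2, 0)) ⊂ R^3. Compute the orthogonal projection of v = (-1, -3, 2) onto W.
proj_W(v) = (-1/3, -10/3, 2/3)

Set up U = [u_1 | ... | u_2] ∈ R^(3×2). The projector onto W = col(U) is P = U (U^T U)^(-1) U^T.
Compute U^T U =
  [14, 7]
  [7, 5],
and U^T v = (-7, -7).
Solve U^T U · c = U^T v for the coefficients: c = (2/3, -7/3). The projection is proj_W(v) = U c.
Check: (v - proj_W(v)) · u_1 = 0  (should be 0).
Check: (v - proj_W(v)) · u_2 = 0  (should be 0).
Result: proj_W(v) = (-1/3, -10/3, 2/3).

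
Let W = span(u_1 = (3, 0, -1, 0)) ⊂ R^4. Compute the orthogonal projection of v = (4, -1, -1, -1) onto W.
proj_W(v) = (39/10, 0, -13/10, 0)

Set up U = [u_1 | ... | u_1] ∈ R^(4×1). The projector onto W = col(U) is P = U (U^T U)^(-1) U^T.
Compute U^T U =
  [10],
and U^T v = (13).
Solve U^T U · c = U^T v for the coefficients: c = (13/10). The projection is proj_W(v) = U c.
Check: (v - proj_W(v)) · u_1 = 0  (should be 0).
Result: proj_W(v) = (39/10, 0, -13/10, 0).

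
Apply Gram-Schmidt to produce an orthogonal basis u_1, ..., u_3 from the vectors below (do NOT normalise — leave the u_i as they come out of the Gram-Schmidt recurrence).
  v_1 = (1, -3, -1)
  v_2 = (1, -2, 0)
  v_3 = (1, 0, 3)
Orthogonal basis:
  u_1 = (1, -3, -1)
  u_2 = (4/11, -1/11, 7/11)
  u_3 = (-1/3, -1/6, 1/6)

Apply the Gram-Schmidt recurrence
  u_1 = v_1
  u_i = v_i − Σ_{j<i} ((v_i · u_j) / (u_j · u_j)) · u_j.

Step by step this gives:
  u_1 = (1, -3, -1)
  u_2 = (4/11, -1/11, 7/11)
  u_3 = (-1/3, -1/6, 1/6)

Orthogonality check:
  u_2 · u_1 = 0 (should be 0)
  u_3 · u_1 = 0 (should be 0)
  u_3 · u_2 = 0 (should be 0)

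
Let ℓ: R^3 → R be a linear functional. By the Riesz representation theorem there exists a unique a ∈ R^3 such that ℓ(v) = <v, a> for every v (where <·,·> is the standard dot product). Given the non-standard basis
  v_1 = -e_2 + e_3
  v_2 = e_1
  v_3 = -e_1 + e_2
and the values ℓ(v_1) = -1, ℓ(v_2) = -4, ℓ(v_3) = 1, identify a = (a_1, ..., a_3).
a = (-4, -3, -4)

Write a = (a_1, ..., a_3) in the standard basis. For each basis vector v_i, ℓ(v_i) = <v_i, a> is a linear equation in the a_j's. Collect the n equations into a matrix system V a = ℓ, where row i of V is v_i (expressed in the standard basis). Since V is invertible (lower-triangular with 1s on the diagonal, up to permutation), solve by back-substitution:
  V =
[[0, -1, 1],
 [1, 0, 0],
 [-1, 1, 0]]
  V a = (-1, -4, 1)
Solving gives a = (-4, -3, -4).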